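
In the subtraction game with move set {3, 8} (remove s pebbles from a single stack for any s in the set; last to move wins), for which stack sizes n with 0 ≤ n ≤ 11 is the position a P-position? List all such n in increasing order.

0, 1, 2, 6, 7, 11

Build the Grundy sequence with g(k) = mex{g(k−s) : s ∈ {3, 8}, s ≤ k}:
g(0) = mex{} = 0
g(1) = mex{} = 0
g(2) = mex{} = 0
g(3) = mex{0} = 1
g(4) = mex{0} = 1
g(5) = mex{0} = 1
g(6) = mex{1} = 0
g(7) = mex{1} = 0
g(8) = mex{0,1} = 2
g(9) = mex{0} = 1
g(10) = mex{0} = 1
g(11) = mex{1,2} = 0
The P-positions (g = 0) in 0..11 are 0, 1, 2, 6, 7, 11.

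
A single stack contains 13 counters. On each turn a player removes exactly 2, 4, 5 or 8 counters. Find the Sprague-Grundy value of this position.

Compute g(0), g(1), … for moves {2, 4, 5, 8}:
g(0) = mex{} = 0
g(1) = mex{} = 0
g(2) = mex{0} = 1
g(3) = mex{0} = 1
g(4) = mex{0,1} = 2
g(5) = mex{0,1} = 2
g(6) = mex{0,1,2} = 3
g(7) = mex{1,2} = 0
g(8) = mex{0,1,2,3} = 4
g(9) = mex{0,2} = 1
g(10) = mex{1,2,3,4} = 0
g(11) = mex{0,1,3} = 2
g(12) = mex{0,2,4} = 1
g(13) = mex{1,2,4} = 0
So g(13) = 0.

0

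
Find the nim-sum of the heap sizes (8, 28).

20

Write each in binary and XOR column by column:
  01000  (8)
  11100  (28)
  -----
  10100  (20)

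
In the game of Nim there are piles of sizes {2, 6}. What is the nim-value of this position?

4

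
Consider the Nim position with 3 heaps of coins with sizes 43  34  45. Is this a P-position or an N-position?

N-position

Compute the nim-sum pairwise:
43 ⊕ 34 = 9
9 ⊕ 45 = 36
The nim-sum is 36 ≠ 0, so this is an N-position: the player to move can win.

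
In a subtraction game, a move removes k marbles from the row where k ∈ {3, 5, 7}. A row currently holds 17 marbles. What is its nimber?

2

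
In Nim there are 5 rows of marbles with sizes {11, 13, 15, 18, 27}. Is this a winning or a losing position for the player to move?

Losing position

Bitwise XOR of the heap sizes:
  01011  (11)
  01101  (13)
  01111  (15)
  10010  (18)
  11011  (27)
  -----
  00000  (0)
The nim-sum is 0, so this is a P-position: the player to move is in a losing position under optimal play.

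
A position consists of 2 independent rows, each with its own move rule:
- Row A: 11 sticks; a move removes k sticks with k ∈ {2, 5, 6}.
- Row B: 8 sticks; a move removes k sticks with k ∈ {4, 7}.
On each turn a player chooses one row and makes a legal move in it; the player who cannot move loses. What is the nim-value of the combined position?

2

Grundy values for row A (subtraction set {2, 5, 6}):
k:     0  1  2  3  4  5  6  7  8  9 10 11
g(k):  0  0  1  1  0  2  1  3  0  2  1  0
So g(11) = 0.
Grundy values for row B (subtraction set {4, 7}):
k:     0  1  2  3  4  5  6  7  8
g(k):  0  0  0  0  1  1  1  1  2
So g(8) = 2.
The value of a disjunctive sum is the nim-sum of the parts.
Combined value = 0 ⊕ 2 = 2.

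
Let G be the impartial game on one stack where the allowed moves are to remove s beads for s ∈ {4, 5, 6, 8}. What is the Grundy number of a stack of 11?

Compute g(0), g(1), … for moves {4, 5, 6, 8}:
g(0) = mex{} = 0
g(1) = mex{} = 0
g(2) = mex{} = 0
g(3) = mex{} = 0
g(4) = mex{0} = 1
g(5) = mex{0} = 1
g(6) = mex{0} = 1
g(7) = mex{0} = 1
g(8) = mex{0,1} = 2
g(9) = mex{0,1} = 2
g(10) = mex{0,1} = 2
g(11) = mex{0,1} = 2
So g(11) = 2.

2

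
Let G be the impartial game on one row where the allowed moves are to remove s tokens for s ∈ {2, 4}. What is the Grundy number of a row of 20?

1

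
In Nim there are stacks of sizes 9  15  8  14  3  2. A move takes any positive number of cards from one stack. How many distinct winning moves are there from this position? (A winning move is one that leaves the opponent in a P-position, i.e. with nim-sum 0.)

3

Compute the nim-sum pairwise:
9 ^ 15 = 6
6 ^ 8 = 14
14 ^ 14 = 0
0 ^ 3 = 3
3 ^ 2 = 1
The overall nim-sum is X = 1. A stack of size p has a winning move iff p XOR X < p (reduce it to p XOR X).
  9: 9 XOR 1 = 8 < 9 — winning move (to 8).
  15: 15 XOR 1 = 14 < 15 — winning move (to 14).
  8: 8 XOR 1 = 9 ≥ 8 — no move.
  14: 14 XOR 1 = 15 ≥ 14 — no move.
  3: 3 XOR 1 = 2 < 3 — winning move (to 2).
  2: 2 XOR 1 = 3 ≥ 2 — no move.
That gives 3 winning moves.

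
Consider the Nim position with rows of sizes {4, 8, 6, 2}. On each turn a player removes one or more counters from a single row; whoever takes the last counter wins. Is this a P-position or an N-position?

N-position

Nim-sum: 4 XOR 8 XOR 6 XOR 2 = 8.
The nim-sum is 8 ≠ 0, so this is an N-position: the player to move can win.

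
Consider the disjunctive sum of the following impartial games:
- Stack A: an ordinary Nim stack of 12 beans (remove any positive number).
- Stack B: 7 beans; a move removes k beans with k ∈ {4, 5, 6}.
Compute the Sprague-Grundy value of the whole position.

Stack A is a plain Nim stack of size 12, so its Grundy value is 12.
Grundy values for stack B (subtraction set {4, 5, 6}):
k:     0  1  2  3  4  5  6  7
g(k):  0  0  0  0  1  1  1  1
So g(7) = 1.
The value of a disjunctive sum is the nim-sum of the parts.
Combined value = 12 XOR 1 = 13.

13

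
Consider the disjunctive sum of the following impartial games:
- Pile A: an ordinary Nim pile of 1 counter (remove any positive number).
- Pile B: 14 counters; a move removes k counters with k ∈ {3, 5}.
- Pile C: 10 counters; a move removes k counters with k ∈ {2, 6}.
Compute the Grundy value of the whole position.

2

Pile A is a plain Nim pile of size 1, so its Grundy value is 1.
For pile B, compute g(0), g(1), … with moves {3, 5}:
g(0) = mex{} = 0
g(1) = mex{} = 0
g(2) = mex{} = 0
g(3) = mex{0} = 1
g(4) = mex{0} = 1
g(5) = mex{0} = 1
g(6) = mex{0,1} = 2
g(7) = mex{0,1} = 2
g(8) = mex{1} = 0
g(9) = mex{1,2} = 0
g(10) = mex{1,2} = 0
g(11) = mex{0,2} = 1
g(12) = mex{0,2} = 1
g(13) = mex{0} = 1
g(14) = mex{0,1} = 2
So g(14) = 2.
For pile C, compute g(0), g(1), … with moves {2, 6}:
k:     0  1  2  3  4  5  6  7  8  9 10
g(k):  0  0  1  1  0  0  1  1  0  0  1
So g(10) = 1.
By the Sprague-Grundy theorem, the Grundy value of a sum of independent games is the XOR of the component values.
Combined value = 1 XOR 2 XOR 1 = 2.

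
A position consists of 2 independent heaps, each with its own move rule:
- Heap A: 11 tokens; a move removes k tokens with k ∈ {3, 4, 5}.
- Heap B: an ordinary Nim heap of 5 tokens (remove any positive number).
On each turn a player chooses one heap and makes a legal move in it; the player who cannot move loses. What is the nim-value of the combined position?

For heap A, compute g(0), g(1), … with moves {3, 4, 5}:
k:     0  1  2  3  4  5  6  7  8  9 10 11
g(k):  0  0  0  1  1  1  2  2  0  0  0  1
So g(11) = 1.
Heap B is a plain Nim heap of size 5, so its Grundy value is 5.
The value of a disjunctive sum is the nim-sum of the parts.
Combined value = 1 XOR 5 = 4.

4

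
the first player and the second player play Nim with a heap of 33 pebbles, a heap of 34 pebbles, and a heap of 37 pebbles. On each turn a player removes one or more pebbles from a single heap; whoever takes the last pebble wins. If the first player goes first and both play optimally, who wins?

Compute the nim-sum pairwise:
33 ^ 34 = 3
3 ^ 37 = 38
The nim-sum is 38 ≠ 0, so this is an N-position: the player to move can win; the first player has a winning move.

the first player wins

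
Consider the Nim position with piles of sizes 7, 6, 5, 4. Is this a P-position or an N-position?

Nim-sum: 7 ⊕ 6 ⊕ 5 ⊕ 4 = 0.
The nim-sum is 0, so this is a P-position: the player to move is in a losing position under optimal play.

P-position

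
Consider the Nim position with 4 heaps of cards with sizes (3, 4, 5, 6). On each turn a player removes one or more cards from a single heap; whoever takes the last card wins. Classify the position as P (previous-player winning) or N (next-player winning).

N-position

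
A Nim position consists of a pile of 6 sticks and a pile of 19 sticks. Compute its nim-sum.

Nim-sum: 6 ⊕ 19 = 21.

21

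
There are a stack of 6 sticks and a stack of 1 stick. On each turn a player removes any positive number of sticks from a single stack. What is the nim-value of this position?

7

Write each in binary and XOR column by column:
  110  (6)
  001  (1)
  ---
  111  (7)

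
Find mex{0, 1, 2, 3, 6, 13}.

4

The values 0, 1, 2, 3 are all present; 4 is the first non-negative integer missing from the set.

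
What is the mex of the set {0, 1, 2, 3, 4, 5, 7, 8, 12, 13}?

6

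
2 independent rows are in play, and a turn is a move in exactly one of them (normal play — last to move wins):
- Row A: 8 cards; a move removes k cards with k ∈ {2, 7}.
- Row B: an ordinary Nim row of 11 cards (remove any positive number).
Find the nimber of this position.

For row A, compute g(0), g(1), … with moves {2, 7}:
g(0) = mex{} = 0
g(1) = mex{} = 0
g(2) = mex{0} = 1
g(3) = mex{0} = 1
g(4) = mex{1} = 0
g(5) = mex{1} = 0
g(6) = mex{0} = 1
g(7) = mex{0} = 1
g(8) = mex{0,1} = 2
So g(8) = 2.
Row B is a plain Nim row of size 11, so its Grundy value is 11.
By the Sprague-Grundy theorem, the Grundy value of a sum of independent games is the XOR of the component values.
Combined value = 2 XOR 11 = 9.

9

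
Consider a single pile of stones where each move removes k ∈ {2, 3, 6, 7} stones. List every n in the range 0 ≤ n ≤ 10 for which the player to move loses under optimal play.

0, 1, 5, 9, 10

Compute g(0), g(1), … for moves {2, 3, 6, 7}:
k:     0  1  2  3  4  5  6  7  8  9 10
g(k):  0  0  1  1  2  0  3  1  2  0  0
The P-positions (g = 0) in 0..10 are 0, 1, 5, 9, 10.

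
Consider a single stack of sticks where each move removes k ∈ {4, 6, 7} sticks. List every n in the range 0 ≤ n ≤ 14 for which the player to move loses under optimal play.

0, 1, 2, 3, 11, 12, 13, 14

Grundy values for subtraction set {4, 6, 7}:
k:     0  1  2  3  4  5  6  7  8  9 10 11 12 13 14
g(k):  0  0  0  0  1  1  1  1  2  2  2  0  0  0  0
The P-positions (g = 0) in 0..14 are 0, 1, 2, 3, 11, 12, 13, 14.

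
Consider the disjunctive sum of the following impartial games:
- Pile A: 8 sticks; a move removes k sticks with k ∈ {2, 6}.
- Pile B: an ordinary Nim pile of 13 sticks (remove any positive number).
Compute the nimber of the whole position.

Grundy values for pile A (subtraction set {2, 6}):
g(0) = mex{} = 0
g(1) = mex{} = 0
g(2) = mex{0} = 1
g(3) = mex{0} = 1
g(4) = mex{1} = 0
g(5) = mex{1} = 0
g(6) = mex{0} = 1
g(7) = mex{0} = 1
g(8) = mex{1} = 0
So g(8) = 0.
Pile B is a plain Nim pile of size 13, so its Grundy value is 13.
By the Sprague-Grundy theorem, the Grundy value of a sum of independent games is the XOR of the component values.
Combined value = 0 ⊕ 13 = 13.

13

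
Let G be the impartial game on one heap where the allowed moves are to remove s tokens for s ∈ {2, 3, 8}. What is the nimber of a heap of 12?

1

Grundy values for subtraction set {2, 3, 8}:
k:     0  1  2  3  4  5  6  7  8  9 10 11 12
g(k):  0  0  1  1  2  0  0  1  1  2  0  0  1
So g(12) = 1.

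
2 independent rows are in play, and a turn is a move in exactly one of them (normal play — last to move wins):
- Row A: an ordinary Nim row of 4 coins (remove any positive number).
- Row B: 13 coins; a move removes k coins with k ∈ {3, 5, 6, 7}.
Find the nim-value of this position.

Row A is a plain Nim row of size 4, so its Grundy value is 4.
Grundy values for row B (subtraction set {3, 5, 6, 7}):
k:     0  1  2  3  4  5  6  7  8  9 10 11 12 13
g(k):  0  0  0  1  1  1  2  2  2  3  0  0  0  1
So g(13) = 1.
The value of a disjunctive sum is the nim-sum of the parts.
Combined value = 4 ⊕ 1 = 5.

5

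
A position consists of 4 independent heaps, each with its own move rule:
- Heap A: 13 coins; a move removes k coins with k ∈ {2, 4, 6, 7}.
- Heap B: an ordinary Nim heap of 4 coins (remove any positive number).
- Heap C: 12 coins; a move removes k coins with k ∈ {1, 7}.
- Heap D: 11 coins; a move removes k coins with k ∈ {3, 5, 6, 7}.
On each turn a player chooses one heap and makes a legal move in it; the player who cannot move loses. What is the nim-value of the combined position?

6

For heap A, compute g(0), g(1), … with moves {2, 4, 6, 7}:
k:     0  1  2  3  4  5  6  7  8  9 10 11 12 13
g(k):  0  0  1  1  2  2  3  3  4  0  0  1  1  2
So g(13) = 2.
Heap B is a plain Nim heap of size 4, so its Grundy value is 4.
For heap C, compute g(0), g(1), … with moves {1, 7}:
g(0) = mex{} = 0
g(1) = mex{0} = 1
g(2) = mex{1} = 0
g(3) = mex{0} = 1
g(4) = mex{1} = 0
g(5) = mex{0} = 1
g(6) = mex{1} = 0
g(7) = mex{0} = 1
g(8) = mex{1} = 0
g(9) = mex{0} = 1
g(10) = mex{1} = 0
g(11) = mex{0} = 1
g(12) = mex{1} = 0
So g(12) = 0.
For heap D, compute g(0), g(1), … with moves {3, 5, 6, 7}:
g(0) = mex{} = 0
g(1) = mex{} = 0
g(2) = mex{} = 0
g(3) = mex{0} = 1
g(4) = mex{0} = 1
g(5) = mex{0} = 1
g(6) = mex{0,1} = 2
g(7) = mex{0,1} = 2
g(8) = mex{0,1} = 2
g(9) = mex{0,1,2} = 3
g(10) = mex{1,2} = 0
g(11) = mex{1,2} = 0
So g(11) = 0.
By the Sprague-Grundy theorem, the Grundy value of a sum of independent games is the XOR of the component values.
Combined value = 2 ⊕ 4 ⊕ 0 ⊕ 0 = 6.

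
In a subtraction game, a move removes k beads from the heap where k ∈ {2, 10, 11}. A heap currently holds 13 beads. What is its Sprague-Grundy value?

Build the Grundy sequence with g(k) = mex{g(k−s) : s ∈ {2, 10, 11}, s ≤ k}:
g(0) = mex{} = 0
g(1) = mex{} = 0
g(2) = mex{0} = 1
g(3) = mex{0} = 1
g(4) = mex{1} = 0
g(5) = mex{1} = 0
g(6) = mex{0} = 1
g(7) = mex{0} = 1
g(8) = mex{1} = 0
g(9) = mex{1} = 0
g(10) = mex{0} = 1
g(11) = mex{0} = 1
g(12) = mex{0,1} = 2
g(13) = mex{1} = 0
So g(13) = 0.

0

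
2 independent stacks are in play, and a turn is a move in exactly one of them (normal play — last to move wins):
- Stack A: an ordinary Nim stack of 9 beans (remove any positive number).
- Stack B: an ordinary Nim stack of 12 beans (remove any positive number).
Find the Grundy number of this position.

Stack A is a plain Nim stack of size 9, so its Grundy value is 9.
Stack B is a plain Nim stack of size 12, so its Grundy value is 12.
The value of a disjunctive sum is the nim-sum of the parts.
Combined value = 9 ⊕ 12 = 5.

5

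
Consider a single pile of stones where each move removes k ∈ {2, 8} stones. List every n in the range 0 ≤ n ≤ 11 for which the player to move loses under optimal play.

0, 1, 4, 5, 10, 11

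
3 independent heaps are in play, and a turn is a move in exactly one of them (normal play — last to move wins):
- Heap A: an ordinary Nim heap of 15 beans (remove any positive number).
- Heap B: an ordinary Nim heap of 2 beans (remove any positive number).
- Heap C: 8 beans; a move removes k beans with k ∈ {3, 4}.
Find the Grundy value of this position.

13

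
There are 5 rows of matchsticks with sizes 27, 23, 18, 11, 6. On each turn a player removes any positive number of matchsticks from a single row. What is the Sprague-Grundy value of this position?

Nim-sum: 27 ⊕ 23 ⊕ 18 ⊕ 11 ⊕ 6 = 19.

19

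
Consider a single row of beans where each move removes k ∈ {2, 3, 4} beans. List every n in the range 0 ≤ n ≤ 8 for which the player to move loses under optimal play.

0, 1, 6, 7

Build the Grundy sequence with g(k) = mex{g(k−s) : s ∈ {2, 3, 4}, s ≤ k}:
k:     0  1  2  3  4  5  6  7  8
g(k):  0  0  1  1  2  2  0  0  1
The P-positions (g = 0) in 0..8 are 0, 1, 6, 7.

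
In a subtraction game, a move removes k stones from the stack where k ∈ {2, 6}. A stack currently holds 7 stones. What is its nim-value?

1

Grundy values for subtraction set {2, 6}:
g(0) = mex{} = 0
g(1) = mex{} = 0
g(2) = mex{0} = 1
g(3) = mex{0} = 1
g(4) = mex{1} = 0
g(5) = mex{1} = 0
g(6) = mex{0} = 1
g(7) = mex{0} = 1
So g(7) = 1.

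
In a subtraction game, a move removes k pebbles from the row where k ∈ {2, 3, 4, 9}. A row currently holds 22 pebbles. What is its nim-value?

2

Build the Grundy sequence with g(k) = mex{g(k−s) : s ∈ {2, 3, 4, 9}, s ≤ k}:
k:     0  1  2  3  4  5  6  7  8  9 10 11 12 13 14 15 16 17 18 19 20 21 22
g(k):  0  0  1  1  2  2  0  0  1  1  2  2  0  0  1  1  2  2  0  0  1  1  2
So g(22) = 2.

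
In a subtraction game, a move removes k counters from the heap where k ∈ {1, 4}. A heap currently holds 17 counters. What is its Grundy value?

Build the Grundy sequence with g(k) = mex{g(k−s) : s ∈ {1, 4}, s ≤ k}:
k:     0  1  2  3  4  5  6  7  8  9 10 11 12 13 14 15 16 17
g(k):  0  1  0  1  2  0  1  0  1  2  0  1  0  1  2  0  1  0
So g(17) = 0.

0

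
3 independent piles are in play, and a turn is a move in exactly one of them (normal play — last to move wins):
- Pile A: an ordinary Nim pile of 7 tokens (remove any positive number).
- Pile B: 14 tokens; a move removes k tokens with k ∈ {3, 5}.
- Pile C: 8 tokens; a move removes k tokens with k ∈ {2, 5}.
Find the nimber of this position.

5

Pile A is a plain Nim pile of size 7, so its Grundy value is 7.
For pile B, compute g(0), g(1), … with moves {3, 5}:
k:     0  1  2  3  4  5  6  7  8  9 10 11 12 13 14
g(k):  0  0  0  1  1  1  2  2  0  0  0  1  1  1  2
So g(14) = 2.
Grundy values for pile C (subtraction set {2, 5}):
g(0) = mex{} = 0
g(1) = mex{} = 0
g(2) = mex{0} = 1
g(3) = mex{0} = 1
g(4) = mex{1} = 0
g(5) = mex{0,1} = 2
g(6) = mex{0} = 1
g(7) = mex{1,2} = 0
g(8) = mex{1} = 0
So g(8) = 0.
The value of a disjunctive sum is the nim-sum of the parts.
Combined value = 7 XOR 2 XOR 0 = 5.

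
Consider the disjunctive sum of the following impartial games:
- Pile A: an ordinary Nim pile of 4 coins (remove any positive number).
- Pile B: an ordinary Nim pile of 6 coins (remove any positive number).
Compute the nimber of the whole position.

Pile A is a plain Nim pile of size 4, so its Grundy value is 4.
Pile B is a plain Nim pile of size 6, so its Grundy value is 6.
By the Sprague-Grundy theorem, the Grundy value of a sum of independent games is the XOR of the component values.
Combined value = 4 ⊕ 6 = 2.

2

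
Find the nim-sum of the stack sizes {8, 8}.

0

Bitwise XOR of the heap sizes:
  1000  (8)
  1000  (8)
  ----
  0000  (0)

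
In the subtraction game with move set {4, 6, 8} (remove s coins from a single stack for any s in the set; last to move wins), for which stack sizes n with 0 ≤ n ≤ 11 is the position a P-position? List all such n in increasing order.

0, 1, 2, 3

Compute g(0), g(1), … for moves {4, 6, 8}:
g(0) = mex{} = 0
g(1) = mex{} = 0
g(2) = mex{} = 0
g(3) = mex{} = 0
g(4) = mex{0} = 1
g(5) = mex{0} = 1
g(6) = mex{0} = 1
g(7) = mex{0} = 1
g(8) = mex{0,1} = 2
g(9) = mex{0,1} = 2
g(10) = mex{0,1} = 2
g(11) = mex{0,1} = 2
The P-positions (g = 0) in 0..11 are 0, 1, 2, 3.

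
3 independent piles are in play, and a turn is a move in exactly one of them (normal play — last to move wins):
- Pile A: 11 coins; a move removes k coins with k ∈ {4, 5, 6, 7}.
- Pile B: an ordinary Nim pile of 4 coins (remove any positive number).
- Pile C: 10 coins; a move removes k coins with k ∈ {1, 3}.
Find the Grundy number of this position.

4

Build the Grundy sequence for pile A with g(k) = mex{g(k−s) : s ∈ {4, 5, 6, 7}, s ≤ k}:
g(0) = mex{} = 0
g(1) = mex{} = 0
g(2) = mex{} = 0
g(3) = mex{} = 0
g(4) = mex{0} = 1
g(5) = mex{0} = 1
g(6) = mex{0} = 1
g(7) = mex{0} = 1
g(8) = mex{0,1} = 2
g(9) = mex{0,1} = 2
g(10) = mex{0,1} = 2
g(11) = mex{1} = 0
So g(11) = 0.
Pile B is a plain Nim pile of size 4, so its Grundy value is 4.
Grundy values for pile C (subtraction set {1, 3}):
k:     0  1  2  3  4  5  6  7  8  9 10
g(k):  0  1  0  1  0  1  0  1  0  1  0
So g(10) = 0.
By the Sprague-Grundy theorem, the Grundy value of a sum of independent games is the XOR of the component values.
Combined value = 0 XOR 4 XOR 0 = 4.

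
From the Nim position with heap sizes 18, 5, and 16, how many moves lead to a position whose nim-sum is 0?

1

Nim-sum: 18 ^ 5 ^ 16 = 7.
The overall nim-sum is X = 7. A heap of size p has a winning move iff p XOR X < p (reduce it to p XOR X).
  18: 18 XOR 7 = 21 ≥ 18 — no move.
  5: 5 XOR 7 = 2 < 5 — winning move (to 2).
  16: 16 XOR 7 = 23 ≥ 16 — no move.
That gives 1 winning move.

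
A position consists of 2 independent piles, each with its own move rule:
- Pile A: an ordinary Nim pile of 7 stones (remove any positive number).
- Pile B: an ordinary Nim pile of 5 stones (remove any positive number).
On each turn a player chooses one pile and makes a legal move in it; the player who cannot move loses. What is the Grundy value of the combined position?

2

Pile A is a plain Nim pile of size 7, so its Grundy value is 7.
Pile B is a plain Nim pile of size 5, so its Grundy value is 5.
By the Sprague-Grundy theorem, the Grundy value of a sum of independent games is the XOR of the component values.
Combined value = 7 ⊕ 5 = 2.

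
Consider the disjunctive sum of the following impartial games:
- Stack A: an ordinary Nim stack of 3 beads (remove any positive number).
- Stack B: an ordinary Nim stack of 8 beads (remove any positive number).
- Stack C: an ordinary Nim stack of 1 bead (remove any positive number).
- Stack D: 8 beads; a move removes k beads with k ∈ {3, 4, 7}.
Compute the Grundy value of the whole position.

Stack A is a plain Nim stack of size 3, so its Grundy value is 3.
Stack B is a plain Nim stack of size 8, so its Grundy value is 8.
Stack C is a plain Nim stack of size 1, so its Grundy value is 1.
For stack D, compute g(0), g(1), … with moves {3, 4, 7}:
g(0) = mex{} = 0
g(1) = mex{} = 0
g(2) = mex{} = 0
g(3) = mex{0} = 1
g(4) = mex{0} = 1
g(5) = mex{0} = 1
g(6) = mex{0,1} = 2
g(7) = mex{0,1} = 2
g(8) = mex{0,1} = 2
So g(8) = 2.
The value of a disjunctive sum is the nim-sum of the parts.
Combined value = 3 ⊕ 8 ⊕ 1 ⊕ 2 = 8.

8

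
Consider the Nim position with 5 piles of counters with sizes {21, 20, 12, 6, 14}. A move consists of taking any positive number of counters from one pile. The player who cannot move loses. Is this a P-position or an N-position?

Write each in binary and XOR column by column:
  10101  (21)
  10100  (20)
  01100  (12)
  00110  (6)
  01110  (14)
  -----
  00101  (5)
The nim-sum is 5 ≠ 0, so this is an N-position: the player to move can win.

N-position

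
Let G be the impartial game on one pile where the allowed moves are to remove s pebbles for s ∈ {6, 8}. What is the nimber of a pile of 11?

1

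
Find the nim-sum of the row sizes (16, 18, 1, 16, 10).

25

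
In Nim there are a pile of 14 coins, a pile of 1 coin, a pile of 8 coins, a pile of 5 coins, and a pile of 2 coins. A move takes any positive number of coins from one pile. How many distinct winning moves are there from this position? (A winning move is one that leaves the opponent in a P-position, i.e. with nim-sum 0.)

0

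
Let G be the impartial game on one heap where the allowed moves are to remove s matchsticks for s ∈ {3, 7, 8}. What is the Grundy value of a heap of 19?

Build the Grundy sequence with g(k) = mex{g(k−s) : s ∈ {3, 7, 8}, s ≤ k}:
k:     0  1  2  3  4  5  6  7  8  9 10 11 12 13 14 15 16 17 18 19
g(k):  0  0  0  1  1  1  0  2  2  1  3  0  0  2  1  1  0  0  2  1
So g(19) = 1.

1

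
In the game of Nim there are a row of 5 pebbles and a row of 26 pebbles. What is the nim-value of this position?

31

Write each in binary and XOR column by column:
  00101  (5)
  11010  (26)
  -----
  11111  (31)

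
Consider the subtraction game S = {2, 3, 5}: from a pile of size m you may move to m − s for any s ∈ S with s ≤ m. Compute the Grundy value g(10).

Compute g(0), g(1), … for moves {2, 3, 5}:
k:     0  1  2  3  4  5  6  7  8  9 10
g(k):  0  0  1  1  2  2  3  0  0  1  1
So g(10) = 1.

1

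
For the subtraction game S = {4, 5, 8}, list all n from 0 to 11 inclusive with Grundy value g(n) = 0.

0, 1, 2, 3

Compute g(0), g(1), … for moves {4, 5, 8}:
g(0) = mex{} = 0
g(1) = mex{} = 0
g(2) = mex{} = 0
g(3) = mex{} = 0
g(4) = mex{0} = 1
g(5) = mex{0} = 1
g(6) = mex{0} = 1
g(7) = mex{0} = 1
g(8) = mex{0,1} = 2
g(9) = mex{0,1} = 2
g(10) = mex{0,1} = 2
g(11) = mex{0,1} = 2
The P-positions (g = 0) in 0..11 are 0, 1, 2, 3.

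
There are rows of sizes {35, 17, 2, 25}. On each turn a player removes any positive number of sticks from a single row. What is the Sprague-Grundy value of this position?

41

Nim-sum: 35 ^ 17 ^ 2 ^ 25 = 41.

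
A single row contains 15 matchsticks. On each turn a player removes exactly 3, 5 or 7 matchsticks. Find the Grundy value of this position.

Build the Grundy sequence with g(k) = mex{g(k−s) : s ∈ {3, 5, 7}, s ≤ k}:
k:     0  1  2  3  4  5  6  7  8  9 10 11 12 13 14 15
g(k):  0  0  0  1  1  1  2  2  2  3  0  0  0  1  1  1
So g(15) = 1.

1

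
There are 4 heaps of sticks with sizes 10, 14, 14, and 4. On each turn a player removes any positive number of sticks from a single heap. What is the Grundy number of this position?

14

Write each in binary and XOR column by column:
  1010  (10)
  1110  (14)
  1110  (14)
  0100  (4)
  ----
  1110  (14)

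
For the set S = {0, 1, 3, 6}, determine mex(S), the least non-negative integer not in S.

2

The values 0, 1 are all present; 2 is the first non-negative integer missing from the set.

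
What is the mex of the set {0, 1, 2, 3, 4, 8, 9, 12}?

The values 0, 1, 2, 3, 4 are all present; 5 is the first non-negative integer missing from the set.

5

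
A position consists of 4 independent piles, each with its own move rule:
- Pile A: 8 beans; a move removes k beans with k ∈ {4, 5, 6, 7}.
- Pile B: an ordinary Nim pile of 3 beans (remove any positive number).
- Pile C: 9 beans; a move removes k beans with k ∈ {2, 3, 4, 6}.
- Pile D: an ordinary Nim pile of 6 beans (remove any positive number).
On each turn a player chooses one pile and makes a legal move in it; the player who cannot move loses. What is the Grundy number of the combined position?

Grundy values for pile A (subtraction set {4, 5, 6, 7}):
k:     0  1  2  3  4  5  6  7  8
g(k):  0  0  0  0  1  1  1  1  2
So g(8) = 2.
Pile B is a plain Nim pile of size 3, so its Grundy value is 3.
Grundy values for pile C (subtraction set {2, 3, 4, 6}):
g(0) = mex{} = 0
g(1) = mex{} = 0
g(2) = mex{0} = 1
g(3) = mex{0} = 1
g(4) = mex{0,1} = 2
g(5) = mex{0,1} = 2
g(6) = mex{0,1,2} = 3
g(7) = mex{0,1,2} = 3
g(8) = mex{1,2,3} = 0
g(9) = mex{1,2,3} = 0
So g(9) = 0.
Pile D is a plain Nim pile of size 6, so its Grundy value is 6.
The value of a disjunctive sum is the nim-sum of the parts.
Combined value = 2 ⊕ 3 ⊕ 0 ⊕ 6 = 7.

7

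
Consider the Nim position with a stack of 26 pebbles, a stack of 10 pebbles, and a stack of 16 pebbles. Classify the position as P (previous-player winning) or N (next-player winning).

P-position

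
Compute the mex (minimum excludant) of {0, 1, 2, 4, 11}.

The values 0, 1, 2 are all present; 3 is the first non-negative integer missing from the set.

3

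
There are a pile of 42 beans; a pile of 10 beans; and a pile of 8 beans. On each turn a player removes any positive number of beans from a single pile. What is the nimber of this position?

40

Bitwise XOR of the heap sizes:
  101010  (42)
  001010  (10)
  001000  (8)
  ------
  101000  (40)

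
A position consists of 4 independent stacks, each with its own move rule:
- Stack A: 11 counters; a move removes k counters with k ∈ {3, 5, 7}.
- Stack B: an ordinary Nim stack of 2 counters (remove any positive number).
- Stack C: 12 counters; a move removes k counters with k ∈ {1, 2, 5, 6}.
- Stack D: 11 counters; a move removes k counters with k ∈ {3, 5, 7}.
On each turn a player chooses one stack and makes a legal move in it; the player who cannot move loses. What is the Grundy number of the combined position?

0

For stack A, compute g(0), g(1), … with moves {3, 5, 7}:
g(0) = mex{} = 0
g(1) = mex{} = 0
g(2) = mex{} = 0
g(3) = mex{0} = 1
g(4) = mex{0} = 1
g(5) = mex{0} = 1
g(6) = mex{0,1} = 2
g(7) = mex{0,1} = 2
g(8) = mex{0,1} = 2
g(9) = mex{0,1,2} = 3
g(10) = mex{1,2} = 0
g(11) = mex{1,2} = 0
So g(11) = 0.
Stack B is a plain Nim stack of size 2, so its Grundy value is 2.
Grundy values for stack C (subtraction set {1, 2, 5, 6}):
g(0) = mex{} = 0
g(1) = mex{0} = 1
g(2) = mex{0,1} = 2
g(3) = mex{1,2} = 0
g(4) = mex{0,2} = 1
g(5) = mex{0,1} = 2
g(6) = mex{0,1,2} = 3
g(7) = mex{1,2,3} = 0
g(8) = mex{0,2,3} = 1
g(9) = mex{0,1} = 2
g(10) = mex{1,2} = 0
g(11) = mex{0,2,3} = 1
g(12) = mex{0,1,3} = 2
So g(12) = 2.
Grundy values for stack D (subtraction set {3, 5, 7}):
k:     0  1  2  3  4  5  6  7  8  9 10 11
g(k):  0  0  0  1  1  1  2  2  2  3  0  0
So g(11) = 0.
By the Sprague-Grundy theorem, the Grundy value of a sum of independent games is the XOR of the component values.
Combined value = 0 XOR 2 XOR 2 XOR 0 = 0.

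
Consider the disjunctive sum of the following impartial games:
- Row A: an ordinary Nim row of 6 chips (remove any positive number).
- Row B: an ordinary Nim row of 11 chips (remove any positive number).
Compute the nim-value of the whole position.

Row A is a plain Nim row of size 6, so its Grundy value is 6.
Row B is a plain Nim row of size 11, so its Grundy value is 11.
The value of a disjunctive sum is the nim-sum of the parts.
Combined value = 6 ⊕ 11 = 13.

13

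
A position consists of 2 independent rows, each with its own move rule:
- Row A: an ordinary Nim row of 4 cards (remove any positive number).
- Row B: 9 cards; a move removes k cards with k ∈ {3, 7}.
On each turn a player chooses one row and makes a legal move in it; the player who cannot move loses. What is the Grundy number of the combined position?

5

Row A is a plain Nim row of size 4, so its Grundy value is 4.
Build the Grundy sequence for row B with g(k) = mex{g(k−s) : s ∈ {3, 7}, s ≤ k}:
g(0) = mex{} = 0
g(1) = mex{} = 0
g(2) = mex{} = 0
g(3) = mex{0} = 1
g(4) = mex{0} = 1
g(5) = mex{0} = 1
g(6) = mex{1} = 0
g(7) = mex{0,1} = 2
g(8) = mex{0,1} = 2
g(9) = mex{0} = 1
So g(9) = 1.
The value of a disjunctive sum is the nim-sum of the parts.
Combined value = 4 ⊕ 1 = 5.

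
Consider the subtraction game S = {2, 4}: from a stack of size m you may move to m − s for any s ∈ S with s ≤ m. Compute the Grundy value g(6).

0

Compute g(0), g(1), … for moves {2, 4}:
k:     0  1  2  3  4  5  6
g(k):  0  0  1  1  2  2  0
So g(6) = 0.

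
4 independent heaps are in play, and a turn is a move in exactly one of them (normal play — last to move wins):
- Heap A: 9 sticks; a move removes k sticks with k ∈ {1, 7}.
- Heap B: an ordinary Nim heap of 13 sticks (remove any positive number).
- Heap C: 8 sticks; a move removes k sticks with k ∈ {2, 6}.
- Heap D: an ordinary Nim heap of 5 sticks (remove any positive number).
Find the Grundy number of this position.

9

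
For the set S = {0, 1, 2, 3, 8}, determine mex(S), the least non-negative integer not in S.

The values 0, 1, 2, 3 are all present; 4 is the first non-negative integer missing from the set.

4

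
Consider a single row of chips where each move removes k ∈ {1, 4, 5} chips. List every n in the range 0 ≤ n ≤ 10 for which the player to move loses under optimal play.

Build the Grundy sequence with g(k) = mex{g(k−s) : s ∈ {1, 4, 5}, s ≤ k}:
g(0) = mex{} = 0
g(1) = mex{0} = 1
g(2) = mex{1} = 0
g(3) = mex{0} = 1
g(4) = mex{0,1} = 2
g(5) = mex{0,1,2} = 3
g(6) = mex{0,1,3} = 2
g(7) = mex{0,1,2} = 3
g(8) = mex{1,2,3} = 0
g(9) = mex{0,2,3} = 1
g(10) = mex{1,2,3} = 0
The P-positions (g = 0) in 0..10 are 0, 2, 8, 10.

0, 2, 8, 10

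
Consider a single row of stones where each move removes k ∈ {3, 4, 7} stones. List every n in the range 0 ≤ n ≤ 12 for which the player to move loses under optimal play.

0, 1, 2, 10, 11, 12

Compute g(0), g(1), … for moves {3, 4, 7}:
k:     0  1  2  3  4  5  6  7  8  9 10 11 12
g(k):  0  0  0  1  1  1  2  2  2  3  0  0  0
The P-positions (g = 0) in 0..12 are 0, 1, 2, 10, 11, 12.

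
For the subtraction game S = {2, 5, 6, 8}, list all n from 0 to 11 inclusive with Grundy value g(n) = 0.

0, 1, 4, 11

Build the Grundy sequence with g(k) = mex{g(k−s) : s ∈ {2, 5, 6, 8}, s ≤ k}:
k:     0  1  2  3  4  5  6  7  8  9 10 11
g(k):  0  0  1  1  0  2  1  3  2  2  3  0
The P-positions (g = 0) in 0..11 are 0, 1, 4, 11.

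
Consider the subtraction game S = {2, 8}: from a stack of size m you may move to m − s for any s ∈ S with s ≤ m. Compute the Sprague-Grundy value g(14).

0

Grundy values for subtraction set {2, 8}:
k:     0  1  2  3  4  5  6  7  8  9 10 11 12 13 14
g(k):  0  0  1  1  0  0  1  1  2  2  0  0  1  1  0
So g(14) = 0.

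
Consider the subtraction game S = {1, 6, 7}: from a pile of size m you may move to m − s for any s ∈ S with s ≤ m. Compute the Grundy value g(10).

Compute g(0), g(1), … for moves {1, 6, 7}:
k:     0  1  2  3  4  5  6  7  8  9 10
g(k):  0  1  0  1  0  1  2  3  2  3  2
So g(10) = 2.

2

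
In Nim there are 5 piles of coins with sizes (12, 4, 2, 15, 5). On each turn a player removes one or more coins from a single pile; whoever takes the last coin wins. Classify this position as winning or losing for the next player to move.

Bitwise XOR of the heap sizes:
  1100  (12)
  0100  (4)
  0010  (2)
  1111  (15)
  0101  (5)
  ----
  0000  (0)
The nim-sum is 0, so this is a P-position: the player to move is in a losing position under optimal play.

Losing position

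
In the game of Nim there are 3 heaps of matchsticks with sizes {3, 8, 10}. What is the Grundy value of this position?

1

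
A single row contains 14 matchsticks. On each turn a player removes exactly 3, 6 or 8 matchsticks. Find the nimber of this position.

Compute g(0), g(1), … for moves {3, 6, 8}:
k:     0  1  2  3  4  5  6  7  8  9 10 11 12 13 14
g(k):  0  0  0  1  1  1  2  2  2  3  3  0  0  0  1
So g(14) = 1.

1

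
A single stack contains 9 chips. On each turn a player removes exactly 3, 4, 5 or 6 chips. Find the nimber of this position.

Compute g(0), g(1), … for moves {3, 4, 5, 6}:
k:     0  1  2  3  4  5  6  7  8  9
g(k):  0  0  0  1  1  1  2  2  2  0
So g(9) = 0.

0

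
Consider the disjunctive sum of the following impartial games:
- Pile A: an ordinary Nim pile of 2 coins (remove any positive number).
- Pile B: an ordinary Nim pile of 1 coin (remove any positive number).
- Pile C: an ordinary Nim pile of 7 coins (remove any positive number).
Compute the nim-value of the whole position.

4

Pile A is a plain Nim pile of size 2, so its Grundy value is 2.
Pile B is a plain Nim pile of size 1, so its Grundy value is 1.
Pile C is a plain Nim pile of size 7, so its Grundy value is 7.
By the Sprague-Grundy theorem, the Grundy value of a sum of independent games is the XOR of the component values.
Combined value = 2 XOR 1 XOR 7 = 4.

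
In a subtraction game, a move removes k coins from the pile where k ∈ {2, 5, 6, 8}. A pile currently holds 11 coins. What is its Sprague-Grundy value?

0

Grundy values for subtraction set {2, 5, 6, 8}:
g(0) = mex{} = 0
g(1) = mex{} = 0
g(2) = mex{0} = 1
g(3) = mex{0} = 1
g(4) = mex{1} = 0
g(5) = mex{0,1} = 2
g(6) = mex{0} = 1
g(7) = mex{0,1,2} = 3
g(8) = mex{0,1} = 2
g(9) = mex{0,1,3} = 2
g(10) = mex{0,1,2} = 3
g(11) = mex{1,2} = 0
So g(11) = 0.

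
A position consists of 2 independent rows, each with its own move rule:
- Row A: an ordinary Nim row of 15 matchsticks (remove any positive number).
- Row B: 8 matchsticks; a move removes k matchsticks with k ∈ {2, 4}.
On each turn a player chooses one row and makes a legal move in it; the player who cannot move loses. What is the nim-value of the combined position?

Row A is a plain Nim row of size 15, so its Grundy value is 15.
Grundy values for row B (subtraction set {2, 4}):
g(0) = mex{} = 0
g(1) = mex{} = 0
g(2) = mex{0} = 1
g(3) = mex{0} = 1
g(4) = mex{0,1} = 2
g(5) = mex{0,1} = 2
g(6) = mex{1,2} = 0
g(7) = mex{1,2} = 0
g(8) = mex{0,2} = 1
So g(8) = 1.
By the Sprague-Grundy theorem, the Grundy value of a sum of independent games is the XOR of the component values.
Combined value = 15 ⊕ 1 = 14.

14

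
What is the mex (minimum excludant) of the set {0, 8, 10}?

1

0 is in the set but 1 is not, so the mex is 1.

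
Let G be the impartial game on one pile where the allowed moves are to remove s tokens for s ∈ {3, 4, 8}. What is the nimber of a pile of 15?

1

Build the Grundy sequence with g(k) = mex{g(k−s) : s ∈ {3, 4, 8}, s ≤ k}:
k:     0  1  2  3  4  5  6  7  8  9 10 11 12 13 14 15
g(k):  0  0  0  1  1  1  2  0  2  3  1  3  0  0  0  1
So g(15) = 1.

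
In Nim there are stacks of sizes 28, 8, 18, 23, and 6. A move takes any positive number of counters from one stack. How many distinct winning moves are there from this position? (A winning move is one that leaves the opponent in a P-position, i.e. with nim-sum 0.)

3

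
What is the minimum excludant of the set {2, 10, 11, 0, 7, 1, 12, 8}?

The values 0, 1, 2 are all present; 3 is the first non-negative integer missing from the set.

3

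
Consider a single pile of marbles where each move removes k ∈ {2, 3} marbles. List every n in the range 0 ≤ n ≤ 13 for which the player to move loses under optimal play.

Build the Grundy sequence with g(k) = mex{g(k−s) : s ∈ {2, 3}, s ≤ k}:
g(0) = mex{} = 0
g(1) = mex{} = 0
g(2) = mex{0} = 1
g(3) = mex{0} = 1
g(4) = mex{0,1} = 2
g(5) = mex{1} = 0
g(6) = mex{1,2} = 0
g(7) = mex{0,2} = 1
g(8) = mex{0} = 1
g(9) = mex{0,1} = 2
g(10) = mex{1} = 0
g(11) = mex{1,2} = 0
g(12) = mex{0,2} = 1
g(13) = mex{0} = 1
The P-positions (g = 0) in 0..13 are 0, 1, 5, 6, 10, 11.

0, 1, 5, 6, 10, 11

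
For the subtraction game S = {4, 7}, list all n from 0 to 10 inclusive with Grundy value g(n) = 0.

Build the Grundy sequence with g(k) = mex{g(k−s) : s ∈ {4, 7}, s ≤ k}:
g(0) = mex{} = 0
g(1) = mex{} = 0
g(2) = mex{} = 0
g(3) = mex{} = 0
g(4) = mex{0} = 1
g(5) = mex{0} = 1
g(6) = mex{0} = 1
g(7) = mex{0} = 1
g(8) = mex{0,1} = 2
g(9) = mex{0,1} = 2
g(10) = mex{0,1} = 2
The P-positions (g = 0) in 0..10 are 0, 1, 2, 3.

0, 1, 2, 3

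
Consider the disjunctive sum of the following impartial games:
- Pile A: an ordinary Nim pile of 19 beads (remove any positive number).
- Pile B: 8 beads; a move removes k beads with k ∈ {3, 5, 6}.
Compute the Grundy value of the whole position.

Pile A is a plain Nim pile of size 19, so its Grundy value is 19.
Build the Grundy sequence for pile B with g(k) = mex{g(k−s) : s ∈ {3, 5, 6}, s ≤ k}:
k:     0  1  2  3  4  5  6  7  8
g(k):  0  0  0  1  1  1  2  2  2
So g(8) = 2.
By the Sprague-Grundy theorem, the Grundy value of a sum of independent games is the XOR of the component values.
Combined value = 19 XOR 2 = 17.

17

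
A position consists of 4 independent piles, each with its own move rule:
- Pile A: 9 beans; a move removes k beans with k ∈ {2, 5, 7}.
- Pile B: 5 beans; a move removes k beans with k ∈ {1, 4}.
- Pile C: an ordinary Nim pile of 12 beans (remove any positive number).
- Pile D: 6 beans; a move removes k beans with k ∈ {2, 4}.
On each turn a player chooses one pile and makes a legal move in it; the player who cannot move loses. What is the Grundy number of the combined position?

Build the Grundy sequence for pile A with g(k) = mex{g(k−s) : s ∈ {2, 5, 7}, s ≤ k}:
k:     0  1  2  3  4  5  6  7  8  9
g(k):  0  0  1  1  0  2  1  3  2  2
So g(9) = 2.
Grundy values for pile B (subtraction set {1, 4}):
g(0) = mex{} = 0
g(1) = mex{0} = 1
g(2) = mex{1} = 0
g(3) = mex{0} = 1
g(4) = mex{0,1} = 2
g(5) = mex{1,2} = 0
So g(5) = 0.
Pile C is a plain Nim pile of size 12, so its Grundy value is 12.
Build the Grundy sequence for pile D with g(k) = mex{g(k−s) : s ∈ {2, 4}, s ≤ k}:
k:     0  1  2  3  4  5  6
g(k):  0  0  1  1  2  2  0
So g(6) = 0.
By the Sprague-Grundy theorem, the Grundy value of a sum of independent games is the XOR of the component values.
Combined value = 2 XOR 0 XOR 12 XOR 0 = 14.

14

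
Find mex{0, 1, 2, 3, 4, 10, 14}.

5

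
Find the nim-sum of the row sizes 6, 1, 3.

Compute the nim-sum pairwise:
6 ^ 1 = 7
7 ^ 3 = 4

4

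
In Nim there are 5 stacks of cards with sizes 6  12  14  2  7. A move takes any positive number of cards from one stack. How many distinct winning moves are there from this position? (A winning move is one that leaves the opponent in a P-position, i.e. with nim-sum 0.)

Compute the nim-sum pairwise:
6 ⊕ 12 = 10
10 ⊕ 14 = 4
4 ⊕ 2 = 6
6 ⊕ 7 = 1
The overall nim-sum is X = 1. A stack of size p has a winning move iff p XOR X < p (reduce it to p XOR X).
  6: 6 XOR 1 = 7 ≥ 6 — no move.
  12: 12 XOR 1 = 13 ≥ 12 — no move.
  14: 14 XOR 1 = 15 ≥ 14 — no move.
  2: 2 XOR 1 = 3 ≥ 2 — no move.
  7: 7 XOR 1 = 6 < 7 — winning move (to 6).
That gives 1 winning move.

1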